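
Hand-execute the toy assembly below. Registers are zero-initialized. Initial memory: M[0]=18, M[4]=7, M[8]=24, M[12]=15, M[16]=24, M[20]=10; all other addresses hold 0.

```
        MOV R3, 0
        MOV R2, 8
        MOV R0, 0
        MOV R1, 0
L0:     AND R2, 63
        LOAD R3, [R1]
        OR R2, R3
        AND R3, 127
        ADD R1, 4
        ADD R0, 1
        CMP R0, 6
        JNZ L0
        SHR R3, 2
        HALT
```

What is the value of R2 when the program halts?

31

MOV R3, 0 → R3=0
MOV R2, 8 → R2=8
MOV R0, 0 → R0=0
MOV R1, 0 → R1=0
AND R2, 63 → R2=8&63=8
LOAD R3, [R1] → R3=M[0]=18
OR R2, R3 → R2=8|18=26
AND R3, 127 → R3=18&127=18
ADD R1, 4 → R1=0+4=4
ADD R0, 1 → R0=0+1=1
CMP R0, 6  (cmp 1,6)
JNZ L0: taken
AND R2, 63 → R2=26&63=26
LOAD R3, [R1] → R3=M[4]=7
OR R2, R3 → R2=26|7=31
AND R3, 127 → R3=7&127=7
ADD R1, 4 → R1=4+4=8
ADD R0, 1 → R0=1+1=2
CMP R0, 6  (cmp 2,6)
JNZ L0: taken
AND R2, 63 → R2=31&63=31
LOAD R3, [R1] → R3=M[8]=24
OR R2, R3 → R2=31|24=31
AND R3, 127 → R3=24&127=24
ADD R1, 4 → R1=8+4=12
ADD R0, 1 → R0=2+1=3
CMP R0, 6  (cmp 3,6)
JNZ L0: taken
AND R2, 63 → R2=31&63=31
LOAD R3, [R1] → R3=M[12]=15
OR R2, R3 → R2=31|15=31
AND R3, 127 → R3=15&127=15
ADD R1, 4 → R1=12+4=16
ADD R0, 1 → R0=3+1=4
CMP R0, 6  (cmp 4,6)
JNZ L0: taken
AND R2, 63 → R2=31&63=31
LOAD R3, [R1] → R3=M[16]=24
OR R2, R3 → R2=31|24=31
AND R3, 127 → R3=24&127=24
ADD R1, 4 → R1=16+4=20
ADD R0, 1 → R0=4+1=5
CMP R0, 6  (cmp 5,6)
JNZ L0: taken
AND R2, 63 → R2=31&63=31
LOAD R3, [R1] → R3=M[20]=10
OR R2, R3 → R2=31|10=31
AND R3, 127 → R3=10&127=10
ADD R1, 4 → R1=20+4=24
ADD R0, 1 → R0=5+1=6
CMP R0, 6  (cmp 6,6)
JNZ L0: not taken
SHR R3, 2 → R3=10>>2=2
halt.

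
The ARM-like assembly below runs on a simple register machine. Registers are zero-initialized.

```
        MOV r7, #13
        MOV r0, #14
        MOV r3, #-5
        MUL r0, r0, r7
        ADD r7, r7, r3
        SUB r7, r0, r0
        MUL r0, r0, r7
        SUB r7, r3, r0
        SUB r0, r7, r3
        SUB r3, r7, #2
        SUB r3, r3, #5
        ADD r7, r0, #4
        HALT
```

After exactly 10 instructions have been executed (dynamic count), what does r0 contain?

after MOV r7, #13: r7=13
after MOV r0, #14: r0=14
after MOV r3, #-5: r3=-5
after MUL r0, r0, r7: r0=14*13=182
after ADD r7, r7, r3: r7=13+(-5)=8
after SUB r7, r0, r0: r7=182-182=0
after MUL r0, r0, r7: r0=182*0=0
after SUB r7, r3, r0: r7=(-5)-0=-5
after SUB r0, r7, r3: r0=(-5)-(-5)=0
after SUB r3, r7, #2: r3=(-5)-2=-7
After step 10: r0 = 0.

0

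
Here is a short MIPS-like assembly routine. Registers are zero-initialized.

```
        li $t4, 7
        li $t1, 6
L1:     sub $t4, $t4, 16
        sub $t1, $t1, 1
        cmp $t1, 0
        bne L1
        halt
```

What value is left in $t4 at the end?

-89

li $t4, 7 → $t4=7
li $t1, 6 → $t1=6
sub $t4, $t4, 16 → $t4=7-16=-9
sub $t1, $t1, 1 → $t1=6-1=5
cmp $t1, 0  (cmp 5,0)
bne L1: taken
sub $t4, $t4, 16 → $t4=(-9)-16=-25
sub $t1, $t1, 1 → $t1=5-1=4
cmp $t1, 0  (cmp 4,0)
bne L1: taken
sub $t4, $t4, 16 → $t4=(-25)-16=-41
sub $t1, $t1, 1 → $t1=4-1=3
cmp $t1, 0  (cmp 3,0)
bne L1: taken
sub $t4, $t4, 16 → $t4=(-41)-16=-57
sub $t1, $t1, 1 → $t1=3-1=2
cmp $t1, 0  (cmp 2,0)
bne L1: taken
sub $t4, $t4, 16 → $t4=(-57)-16=-73
sub $t1, $t1, 1 → $t1=2-1=1
cmp $t1, 0  (cmp 1,0)
bne L1: taken
sub $t4, $t4, 16 → $t4=(-73)-16=-89
sub $t1, $t1, 1 → $t1=1-1=0
cmp $t1, 0  (cmp 0,0)
bne L1: not taken
halt.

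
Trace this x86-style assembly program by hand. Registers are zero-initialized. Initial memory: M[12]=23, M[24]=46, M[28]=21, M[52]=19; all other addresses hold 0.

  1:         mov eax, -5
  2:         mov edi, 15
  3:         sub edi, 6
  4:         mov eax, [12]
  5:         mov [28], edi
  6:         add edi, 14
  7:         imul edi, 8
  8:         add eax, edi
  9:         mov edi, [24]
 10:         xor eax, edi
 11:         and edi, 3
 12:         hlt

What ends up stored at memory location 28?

eax=-5
edi=15
edi=15-6=9
eax=M[12]=23
mov [28], edi → M[28]=9
edi=9+14=23
edi=23*8=184
eax=23+184=207
edi=M[24]=46
eax=207^46=225
edi=46&3=2
halt.

9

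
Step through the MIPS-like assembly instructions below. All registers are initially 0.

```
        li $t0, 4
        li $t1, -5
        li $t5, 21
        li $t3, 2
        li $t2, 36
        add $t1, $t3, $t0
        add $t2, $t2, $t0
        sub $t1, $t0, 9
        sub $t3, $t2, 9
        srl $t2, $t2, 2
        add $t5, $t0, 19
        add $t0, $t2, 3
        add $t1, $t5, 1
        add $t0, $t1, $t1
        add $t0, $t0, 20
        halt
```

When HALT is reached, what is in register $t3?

li $t0, 4 → $t0=4
li $t1, -5 → $t1=-5
li $t5, 21 → $t5=21
li $t3, 2 → $t3=2
li $t2, 36 → $t2=36
add $t1, $t3, $t0 → $t1=2+4=6
add $t2, $t2, $t0 → $t2=36+4=40
sub $t1, $t0, 9 → $t1=4-9=-5
sub $t3, $t2, 9 → $t3=40-9=31
srl $t2, $t2, 2 → $t2=40>>2=10
add $t5, $t0, 19 → $t5=4+19=23
add $t0, $t2, 3 → $t0=10+3=13
add $t1, $t5, 1 → $t1=23+1=24
add $t0, $t1, $t1 → $t0=24+24=48
add $t0, $t0, 20 → $t0=48+20=68
halt.

31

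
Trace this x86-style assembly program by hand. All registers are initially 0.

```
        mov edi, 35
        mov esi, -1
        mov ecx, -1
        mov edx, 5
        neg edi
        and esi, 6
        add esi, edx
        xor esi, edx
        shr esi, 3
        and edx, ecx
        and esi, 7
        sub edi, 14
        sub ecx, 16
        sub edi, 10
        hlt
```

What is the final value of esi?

1

edi=35
esi=-1
ecx=-1
edx=5
edi=-(35)=-35
esi=(-1)&6=6
esi=6+5=11
esi=11^5=14
esi=14>>3=1
edx=5&(-1)=5
esi=1&7=1
edi=(-35)-14=-49
ecx=(-1)-16=-17
edi=(-49)-10=-59
halt.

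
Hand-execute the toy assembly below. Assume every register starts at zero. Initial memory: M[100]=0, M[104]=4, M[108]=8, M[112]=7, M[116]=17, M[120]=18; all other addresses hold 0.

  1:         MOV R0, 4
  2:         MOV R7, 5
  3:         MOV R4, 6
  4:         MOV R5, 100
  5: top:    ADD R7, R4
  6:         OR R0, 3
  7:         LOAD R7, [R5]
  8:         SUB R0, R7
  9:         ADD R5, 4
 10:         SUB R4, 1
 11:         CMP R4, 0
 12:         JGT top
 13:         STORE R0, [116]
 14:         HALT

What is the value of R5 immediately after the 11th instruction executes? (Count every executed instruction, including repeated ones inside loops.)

104

MOV R0, 4 → R0=4
MOV R7, 5 → R7=5
MOV R4, 6 → R4=6
MOV R5, 100 → R5=100
ADD R7, R4 → R7=5+6=11
OR R0, 3 → R0=4|3=7
LOAD R7, [R5] → R7=M[100]=0
SUB R0, R7 → R0=7-0=7
ADD R5, 4 → R5=100+4=104
SUB R4, 1 → R4=6-1=5
CMP R4, 0  (cmp 5,0)
After step 11: R5 = 104.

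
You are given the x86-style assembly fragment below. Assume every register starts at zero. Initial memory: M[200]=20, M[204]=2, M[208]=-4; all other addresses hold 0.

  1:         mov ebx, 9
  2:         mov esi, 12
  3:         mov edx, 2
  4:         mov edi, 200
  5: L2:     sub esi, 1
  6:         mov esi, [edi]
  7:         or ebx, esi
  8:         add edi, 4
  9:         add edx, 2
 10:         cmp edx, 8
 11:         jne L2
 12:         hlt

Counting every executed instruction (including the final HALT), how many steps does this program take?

ebx=9
esi=12
edx=2
edi=200
esi=12-1=11
esi=M[200]=20
ebx=9|20=29
edi=200+4=204
edx=2+2=4
cmp edx, 8  (cmp 4,8)
jne L2: taken
esi=20-1=19
esi=M[204]=2
ebx=29|2=31
edi=204+4=208
edx=4+2=6
cmp edx, 8  (cmp 6,8)
jne L2: taken
esi=2-1=1
esi=M[208]=-4
ebx=31|(-4)=-1
edi=208+4=212
edx=6+2=8
cmp edx, 8  (cmp 8,8)
jne L2: not taken
halt.
Total executed instructions: 26.

26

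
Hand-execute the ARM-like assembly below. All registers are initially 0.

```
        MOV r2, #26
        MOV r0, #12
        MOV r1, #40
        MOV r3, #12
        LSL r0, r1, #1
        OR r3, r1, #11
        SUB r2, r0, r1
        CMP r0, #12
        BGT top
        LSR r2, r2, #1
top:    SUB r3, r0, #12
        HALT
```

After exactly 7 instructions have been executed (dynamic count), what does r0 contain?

80

r2=26
r0=12
r1=40
r3=12
r0=40<<1=80
r3=40|11=43
r2=80-40=40
After step 7: r0 = 80.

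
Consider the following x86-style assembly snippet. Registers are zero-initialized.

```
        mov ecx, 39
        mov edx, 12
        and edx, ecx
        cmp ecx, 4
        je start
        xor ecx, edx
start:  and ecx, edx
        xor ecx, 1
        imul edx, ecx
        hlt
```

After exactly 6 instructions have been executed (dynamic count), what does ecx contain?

after mov ecx, 39: ecx=39
after mov edx, 12: edx=12
after and edx, ecx: edx=12&39=4
cmp ecx, 4  (cmp 39,4)
je start: not taken
after xor ecx, edx: ecx=39^4=35
After step 6: ecx = 35.

35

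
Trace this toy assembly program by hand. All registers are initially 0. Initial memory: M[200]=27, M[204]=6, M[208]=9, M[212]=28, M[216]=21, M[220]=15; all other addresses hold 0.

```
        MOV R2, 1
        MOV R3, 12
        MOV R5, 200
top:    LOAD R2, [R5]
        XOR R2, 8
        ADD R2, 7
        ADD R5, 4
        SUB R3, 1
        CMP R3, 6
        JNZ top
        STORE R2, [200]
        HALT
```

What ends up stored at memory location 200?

14

MOV R2, 1 → R2=1
MOV R3, 12 → R3=12
MOV R5, 200 → R5=200
LOAD R2, [R5] → R2=M[200]=27
XOR R2, 8 → R2=27^8=19
ADD R2, 7 → R2=19+7=26
ADD R5, 4 → R5=200+4=204
SUB R3, 1 → R3=12-1=11
CMP R3, 6  (cmp 11,6)
JNZ top: taken
LOAD R2, [R5] → R2=M[204]=6
XOR R2, 8 → R2=6^8=14
ADD R2, 7 → R2=14+7=21
ADD R5, 4 → R5=204+4=208
SUB R3, 1 → R3=11-1=10
CMP R3, 6  (cmp 10,6)
JNZ top: taken
LOAD R2, [R5] → R2=M[208]=9
XOR R2, 8 → R2=9^8=1
ADD R2, 7 → R2=1+7=8
ADD R5, 4 → R5=208+4=212
SUB R3, 1 → R3=10-1=9
CMP R3, 6  (cmp 9,6)
JNZ top: taken
LOAD R2, [R5] → R2=M[212]=28
XOR R2, 8 → R2=28^8=20
ADD R2, 7 → R2=20+7=27
ADD R5, 4 → R5=212+4=216
SUB R3, 1 → R3=9-1=8
CMP R3, 6  (cmp 8,6)
JNZ top: taken
LOAD R2, [R5] → R2=M[216]=21
XOR R2, 8 → R2=21^8=29
ADD R2, 7 → R2=29+7=36
ADD R5, 4 → R5=216+4=220
SUB R3, 1 → R3=8-1=7
CMP R3, 6  (cmp 7,6)
JNZ top: taken
LOAD R2, [R5] → R2=M[220]=15
XOR R2, 8 → R2=15^8=7
ADD R2, 7 → R2=7+7=14
ADD R5, 4 → R5=220+4=224
SUB R3, 1 → R3=7-1=6
CMP R3, 6  (cmp 6,6)
JNZ top: not taken
STORE R2, [200] → M[200]=14
halt.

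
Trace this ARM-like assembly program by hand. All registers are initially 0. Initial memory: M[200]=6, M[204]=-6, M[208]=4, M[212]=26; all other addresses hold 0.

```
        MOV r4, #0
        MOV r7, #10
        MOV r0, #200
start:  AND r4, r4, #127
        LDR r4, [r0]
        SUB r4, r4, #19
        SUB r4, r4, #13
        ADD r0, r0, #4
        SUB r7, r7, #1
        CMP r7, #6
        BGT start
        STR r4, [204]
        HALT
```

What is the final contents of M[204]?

MOV r4, #0 → r4=0
MOV r7, #10 → r7=10
MOV r0, #200 → r0=200
AND r4, r4, #127 → r4=0&127=0
LDR r4, [r0] → r4=M[200]=6
SUB r4, r4, #19 → r4=6-19=-13
SUB r4, r4, #13 → r4=(-13)-13=-26
ADD r0, r0, #4 → r0=200+4=204
SUB r7, r7, #1 → r7=10-1=9
CMP r7, #6  (cmp 9,6)
BGT start: taken
AND r4, r4, #127 → r4=(-26)&127=102
LDR r4, [r0] → r4=M[204]=-6
SUB r4, r4, #19 → r4=(-6)-19=-25
SUB r4, r4, #13 → r4=(-25)-13=-38
ADD r0, r0, #4 → r0=204+4=208
SUB r7, r7, #1 → r7=9-1=8
CMP r7, #6  (cmp 8,6)
BGT start: taken
AND r4, r4, #127 → r4=(-38)&127=90
LDR r4, [r0] → r4=M[208]=4
SUB r4, r4, #19 → r4=4-19=-15
SUB r4, r4, #13 → r4=(-15)-13=-28
ADD r0, r0, #4 → r0=208+4=212
SUB r7, r7, #1 → r7=8-1=7
CMP r7, #6  (cmp 7,6)
BGT start: taken
AND r4, r4, #127 → r4=(-28)&127=100
LDR r4, [r0] → r4=M[212]=26
SUB r4, r4, #19 → r4=26-19=7
SUB r4, r4, #13 → r4=7-13=-6
ADD r0, r0, #4 → r0=212+4=216
SUB r7, r7, #1 → r7=7-1=6
CMP r7, #6  (cmp 6,6)
BGT start: not taken
STR r4, [204] → M[204]=-6
halt.

-6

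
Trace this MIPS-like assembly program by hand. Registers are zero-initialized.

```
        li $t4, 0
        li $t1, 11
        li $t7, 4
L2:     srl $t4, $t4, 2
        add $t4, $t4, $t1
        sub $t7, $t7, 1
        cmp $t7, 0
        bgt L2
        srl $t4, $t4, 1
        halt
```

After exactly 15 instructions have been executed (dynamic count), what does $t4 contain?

14

after li $t4, 0: $t4=0
after li $t1, 11: $t1=11
after li $t7, 4: $t7=4
after srl $t4, $t4, 2: $t4=0>>2=0
after add $t4, $t4, $t1: $t4=0+11=11
after sub $t7, $t7, 1: $t7=4-1=3
cmp $t7, 0  (cmp 3,0)
bgt L2: taken
after srl $t4, $t4, 2: $t4=11>>2=2
after add $t4, $t4, $t1: $t4=2+11=13
after sub $t7, $t7, 1: $t7=3-1=2
cmp $t7, 0  (cmp 2,0)
bgt L2: taken
after srl $t4, $t4, 2: $t4=13>>2=3
after add $t4, $t4, $t1: $t4=3+11=14
After step 15: $t4 = 14.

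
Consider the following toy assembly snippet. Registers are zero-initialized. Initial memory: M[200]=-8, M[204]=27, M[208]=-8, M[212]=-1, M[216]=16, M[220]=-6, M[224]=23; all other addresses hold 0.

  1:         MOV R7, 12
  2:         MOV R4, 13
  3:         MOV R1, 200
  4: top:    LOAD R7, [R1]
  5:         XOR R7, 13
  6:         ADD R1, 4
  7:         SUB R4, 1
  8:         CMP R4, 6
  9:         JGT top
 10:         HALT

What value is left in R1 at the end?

228

after MOV R7, 12: R7=12
after MOV R4, 13: R4=13
after MOV R1, 200: R1=200
after LOAD R7, [R1]: R7=M[200]=-8
after XOR R7, 13: R7=(-8)^13=-11
after ADD R1, 4: R1=200+4=204
after SUB R4, 1: R4=13-1=12
CMP R4, 6  (cmp 12,6)
JGT top: taken
after LOAD R7, [R1]: R7=M[204]=27
after XOR R7, 13: R7=27^13=22
after ADD R1, 4: R1=204+4=208
after SUB R4, 1: R4=12-1=11
CMP R4, 6  (cmp 11,6)
JGT top: taken
after LOAD R7, [R1]: R7=M[208]=-8
after XOR R7, 13: R7=(-8)^13=-11
after ADD R1, 4: R1=208+4=212
after SUB R4, 1: R4=11-1=10
CMP R4, 6  (cmp 10,6)
JGT top: taken
after LOAD R7, [R1]: R7=M[212]=-1
after XOR R7, 13: R7=(-1)^13=-14
after ADD R1, 4: R1=212+4=216
after SUB R4, 1: R4=10-1=9
CMP R4, 6  (cmp 9,6)
JGT top: taken
after LOAD R7, [R1]: R7=M[216]=16
after XOR R7, 13: R7=16^13=29
after ADD R1, 4: R1=216+4=220
after SUB R4, 1: R4=9-1=8
CMP R4, 6  (cmp 8,6)
JGT top: taken
after LOAD R7, [R1]: R7=M[220]=-6
after XOR R7, 13: R7=(-6)^13=-9
after ADD R1, 4: R1=220+4=224
after SUB R4, 1: R4=8-1=7
CMP R4, 6  (cmp 7,6)
JGT top: taken
after LOAD R7, [R1]: R7=M[224]=23
after XOR R7, 13: R7=23^13=26
after ADD R1, 4: R1=224+4=228
after SUB R4, 1: R4=7-1=6
CMP R4, 6  (cmp 6,6)
JGT top: not taken
halt.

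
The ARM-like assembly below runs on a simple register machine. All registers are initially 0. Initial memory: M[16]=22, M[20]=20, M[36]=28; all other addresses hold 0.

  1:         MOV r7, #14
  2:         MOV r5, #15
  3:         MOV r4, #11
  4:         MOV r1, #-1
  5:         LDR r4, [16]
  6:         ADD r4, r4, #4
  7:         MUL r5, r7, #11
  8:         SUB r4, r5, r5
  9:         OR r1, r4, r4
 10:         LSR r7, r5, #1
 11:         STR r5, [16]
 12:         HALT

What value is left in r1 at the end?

r7=14
r5=15
r4=11
r1=-1
r4=M[16]=22
r4=22+4=26
r5=14*11=154
r4=154-154=0
r1=0|0=0
r7=154>>1=77
STR r5, [16] → M[16]=154
halt.

0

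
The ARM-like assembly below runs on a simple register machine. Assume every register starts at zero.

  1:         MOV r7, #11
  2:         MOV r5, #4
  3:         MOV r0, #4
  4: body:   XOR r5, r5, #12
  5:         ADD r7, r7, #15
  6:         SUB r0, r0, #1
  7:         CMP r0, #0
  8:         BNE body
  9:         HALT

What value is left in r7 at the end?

71

MOV r7, #11 → r7=11
MOV r5, #4 → r5=4
MOV r0, #4 → r0=4
XOR r5, r5, #12 → r5=4^12=8
ADD r7, r7, #15 → r7=11+15=26
SUB r0, r0, #1 → r0=4-1=3
CMP r0, #0  (cmp 3,0)
BNE body: taken
XOR r5, r5, #12 → r5=8^12=4
ADD r7, r7, #15 → r7=26+15=41
SUB r0, r0, #1 → r0=3-1=2
CMP r0, #0  (cmp 2,0)
BNE body: taken
XOR r5, r5, #12 → r5=4^12=8
ADD r7, r7, #15 → r7=41+15=56
SUB r0, r0, #1 → r0=2-1=1
CMP r0, #0  (cmp 1,0)
BNE body: taken
XOR r5, r5, #12 → r5=8^12=4
ADD r7, r7, #15 → r7=56+15=71
SUB r0, r0, #1 → r0=1-1=0
CMP r0, #0  (cmp 0,0)
BNE body: not taken
halt.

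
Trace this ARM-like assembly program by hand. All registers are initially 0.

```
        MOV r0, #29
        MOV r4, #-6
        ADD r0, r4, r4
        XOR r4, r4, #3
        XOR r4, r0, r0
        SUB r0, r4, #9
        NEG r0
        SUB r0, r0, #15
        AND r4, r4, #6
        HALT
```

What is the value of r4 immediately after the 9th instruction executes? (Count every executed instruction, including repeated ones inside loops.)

0

after MOV r0, #29: r0=29
after MOV r4, #-6: r4=-6
after ADD r0, r4, r4: r0=(-6)+(-6)=-12
after XOR r4, r4, #3: r4=(-6)^3=-7
after XOR r4, r0, r0: r4=(-12)^(-12)=0
after SUB r0, r4, #9: r0=0-9=-9
after NEG r0: r0=-(-9)=9
after SUB r0, r0, #15: r0=9-15=-6
after AND r4, r4, #6: r4=0&6=0
After step 9: r4 = 0.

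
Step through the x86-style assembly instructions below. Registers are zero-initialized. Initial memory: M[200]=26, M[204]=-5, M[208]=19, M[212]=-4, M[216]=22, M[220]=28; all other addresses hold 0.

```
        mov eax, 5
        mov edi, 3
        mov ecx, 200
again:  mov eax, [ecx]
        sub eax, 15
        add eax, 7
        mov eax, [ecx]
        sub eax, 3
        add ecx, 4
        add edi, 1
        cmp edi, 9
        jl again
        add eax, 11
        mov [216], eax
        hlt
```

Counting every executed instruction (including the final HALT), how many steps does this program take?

mov eax, 5 → eax=5
mov edi, 3 → edi=3
mov ecx, 200 → ecx=200
mov eax, [ecx] → eax=M[200]=26
sub eax, 15 → eax=26-15=11
add eax, 7 → eax=11+7=18
mov eax, [ecx] → eax=M[200]=26
sub eax, 3 → eax=26-3=23
add ecx, 4 → ecx=200+4=204
add edi, 1 → edi=3+1=4
cmp edi, 9  (cmp 4,9)
jl again: taken
mov eax, [ecx] → eax=M[204]=-5
sub eax, 15 → eax=(-5)-15=-20
add eax, 7 → eax=(-20)+7=-13
mov eax, [ecx] → eax=M[204]=-5
sub eax, 3 → eax=(-5)-3=-8
add ecx, 4 → ecx=204+4=208
add edi, 1 → edi=4+1=5
cmp edi, 9  (cmp 5,9)
jl again: taken
mov eax, [ecx] → eax=M[208]=19
sub eax, 15 → eax=19-15=4
add eax, 7 → eax=4+7=11
mov eax, [ecx] → eax=M[208]=19
sub eax, 3 → eax=19-3=16
add ecx, 4 → ecx=208+4=212
add edi, 1 → edi=5+1=6
cmp edi, 9  (cmp 6,9)
jl again: taken
mov eax, [ecx] → eax=M[212]=-4
sub eax, 15 → eax=(-4)-15=-19
add eax, 7 → eax=(-19)+7=-12
mov eax, [ecx] → eax=M[212]=-4
sub eax, 3 → eax=(-4)-3=-7
add ecx, 4 → ecx=212+4=216
add edi, 1 → edi=6+1=7
cmp edi, 9  (cmp 7,9)
jl again: taken
mov eax, [ecx] → eax=M[216]=22
sub eax, 15 → eax=22-15=7
add eax, 7 → eax=7+7=14
mov eax, [ecx] → eax=M[216]=22
sub eax, 3 → eax=22-3=19
add ecx, 4 → ecx=216+4=220
add edi, 1 → edi=7+1=8
cmp edi, 9  (cmp 8,9)
jl again: taken
mov eax, [ecx] → eax=M[220]=28
sub eax, 15 → eax=28-15=13
add eax, 7 → eax=13+7=20
mov eax, [ecx] → eax=M[220]=28
sub eax, 3 → eax=28-3=25
add ecx, 4 → ecx=220+4=224
add edi, 1 → edi=8+1=9
cmp edi, 9  (cmp 9,9)
jl again: not taken
add eax, 11 → eax=25+11=36
mov [216], eax → M[216]=36
halt.
Total executed instructions: 60.

60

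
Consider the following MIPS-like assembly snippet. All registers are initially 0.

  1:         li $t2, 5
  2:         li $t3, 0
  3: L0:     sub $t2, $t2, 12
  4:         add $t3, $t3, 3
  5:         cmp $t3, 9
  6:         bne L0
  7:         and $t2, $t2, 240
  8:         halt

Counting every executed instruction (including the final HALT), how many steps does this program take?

16

li $t2, 5 → $t2=5
li $t3, 0 → $t3=0
sub $t2, $t2, 12 → $t2=5-12=-7
add $t3, $t3, 3 → $t3=0+3=3
cmp $t3, 9  (cmp 3,9)
bne L0: taken
sub $t2, $t2, 12 → $t2=(-7)-12=-19
add $t3, $t3, 3 → $t3=3+3=6
cmp $t3, 9  (cmp 6,9)
bne L0: taken
sub $t2, $t2, 12 → $t2=(-19)-12=-31
add $t3, $t3, 3 → $t3=6+3=9
cmp $t3, 9  (cmp 9,9)
bne L0: not taken
and $t2, $t2, 240 → $t2=(-31)&240=224
halt.
Total executed instructions: 16.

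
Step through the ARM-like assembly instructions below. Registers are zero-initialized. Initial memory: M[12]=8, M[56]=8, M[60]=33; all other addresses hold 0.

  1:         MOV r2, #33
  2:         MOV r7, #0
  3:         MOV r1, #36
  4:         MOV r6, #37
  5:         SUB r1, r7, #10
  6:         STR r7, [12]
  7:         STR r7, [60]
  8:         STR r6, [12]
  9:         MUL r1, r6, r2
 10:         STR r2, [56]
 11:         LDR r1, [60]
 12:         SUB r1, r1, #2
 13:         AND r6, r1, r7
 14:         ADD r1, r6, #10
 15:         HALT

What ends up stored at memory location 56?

MOV r2, #33 → r2=33
MOV r7, #0 → r7=0
MOV r1, #36 → r1=36
MOV r6, #37 → r6=37
SUB r1, r7, #10 → r1=0-10=-10
STR r7, [12] → M[12]=0
STR r7, [60] → M[60]=0
STR r6, [12] → M[12]=37
MUL r1, r6, r2 → r1=37*33=1221
STR r2, [56] → M[56]=33
LDR r1, [60] → r1=M[60]=0
SUB r1, r1, #2 → r1=0-2=-2
AND r6, r1, r7 → r6=(-2)&0=0
ADD r1, r6, #10 → r1=0+10=10
halt.

33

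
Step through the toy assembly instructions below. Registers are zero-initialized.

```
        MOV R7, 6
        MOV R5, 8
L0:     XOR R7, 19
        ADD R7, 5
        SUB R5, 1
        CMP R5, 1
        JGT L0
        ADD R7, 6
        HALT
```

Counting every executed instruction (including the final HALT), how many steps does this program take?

MOV R7, 6 → R7=6
MOV R5, 8 → R5=8
XOR R7, 19 → R7=6^19=21
ADD R7, 5 → R7=21+5=26
SUB R5, 1 → R5=8-1=7
CMP R5, 1  (cmp 7,1)
JGT L0: taken
XOR R7, 19 → R7=26^19=9
ADD R7, 5 → R7=9+5=14
SUB R5, 1 → R5=7-1=6
CMP R5, 1  (cmp 6,1)
JGT L0: taken
XOR R7, 19 → R7=14^19=29
ADD R7, 5 → R7=29+5=34
SUB R5, 1 → R5=6-1=5
CMP R5, 1  (cmp 5,1)
JGT L0: taken
XOR R7, 19 → R7=34^19=49
ADD R7, 5 → R7=49+5=54
SUB R5, 1 → R5=5-1=4
CMP R5, 1  (cmp 4,1)
JGT L0: taken
XOR R7, 19 → R7=54^19=37
ADD R7, 5 → R7=37+5=42
SUB R5, 1 → R5=4-1=3
CMP R5, 1  (cmp 3,1)
JGT L0: taken
XOR R7, 19 → R7=42^19=57
ADD R7, 5 → R7=57+5=62
SUB R5, 1 → R5=3-1=2
CMP R5, 1  (cmp 2,1)
JGT L0: taken
XOR R7, 19 → R7=62^19=45
ADD R7, 5 → R7=45+5=50
SUB R5, 1 → R5=2-1=1
CMP R5, 1  (cmp 1,1)
JGT L0: not taken
ADD R7, 6 → R7=50+6=56
halt.
Total executed instructions: 39.

39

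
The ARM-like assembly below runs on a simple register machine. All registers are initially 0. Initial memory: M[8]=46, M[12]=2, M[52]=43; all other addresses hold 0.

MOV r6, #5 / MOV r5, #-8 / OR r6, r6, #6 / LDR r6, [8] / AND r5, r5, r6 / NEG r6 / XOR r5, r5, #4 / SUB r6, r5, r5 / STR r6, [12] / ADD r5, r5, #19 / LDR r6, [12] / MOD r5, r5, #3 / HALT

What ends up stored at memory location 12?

MOV r6, #5 → r6=5
MOV r5, #-8 → r5=-8
OR r6, r6, #6 → r6=5|6=7
LDR r6, [8] → r6=M[8]=46
AND r5, r5, r6 → r5=(-8)&46=40
NEG r6 → r6=-(46)=-46
XOR r5, r5, #4 → r5=40^4=44
SUB r6, r5, r5 → r6=44-44=0
STR r6, [12] → M[12]=0
ADD r5, r5, #19 → r5=44+19=63
LDR r6, [12] → r6=M[12]=0
MOD r5, r5, #3 → r5=63%3=0
halt.

0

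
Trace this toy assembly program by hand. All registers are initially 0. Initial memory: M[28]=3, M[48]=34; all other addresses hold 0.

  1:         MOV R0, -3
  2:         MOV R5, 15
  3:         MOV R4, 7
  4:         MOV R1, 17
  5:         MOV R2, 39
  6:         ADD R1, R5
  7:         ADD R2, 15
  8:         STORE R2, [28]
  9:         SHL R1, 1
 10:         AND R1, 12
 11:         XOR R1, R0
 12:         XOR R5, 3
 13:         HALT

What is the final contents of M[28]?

54

MOV R0, -3 → R0=-3
MOV R5, 15 → R5=15
MOV R4, 7 → R4=7
MOV R1, 17 → R1=17
MOV R2, 39 → R2=39
ADD R1, R5 → R1=17+15=32
ADD R2, 15 → R2=39+15=54
STORE R2, [28] → M[28]=54
SHL R1, 1 → R1=32<<1=64
AND R1, 12 → R1=64&12=0
XOR R1, R0 → R1=0^(-3)=-3
XOR R5, 3 → R5=15^3=12
halt.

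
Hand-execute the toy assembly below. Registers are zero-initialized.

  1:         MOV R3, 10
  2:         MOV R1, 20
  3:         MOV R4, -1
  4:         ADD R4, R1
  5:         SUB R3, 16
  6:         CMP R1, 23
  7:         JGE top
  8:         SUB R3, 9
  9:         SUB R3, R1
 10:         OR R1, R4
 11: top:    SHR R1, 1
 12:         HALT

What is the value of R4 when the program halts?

19

R3=10
R1=20
R4=-1
R4=(-1)+20=19
R3=10-16=-6
CMP R1, 23  (cmp 20,23)
JGE top: not taken
R3=(-6)-9=-15
R3=(-15)-20=-35
R1=20|19=23
R1=23>>1=11
halt.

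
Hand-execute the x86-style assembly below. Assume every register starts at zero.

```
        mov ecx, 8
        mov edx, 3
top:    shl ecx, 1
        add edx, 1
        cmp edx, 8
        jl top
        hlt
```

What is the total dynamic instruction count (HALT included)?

23

ecx=8
edx=3
ecx=8<<1=16
edx=3+1=4
cmp edx, 8  (cmp 4,8)
jl top: taken
ecx=16<<1=32
edx=4+1=5
cmp edx, 8  (cmp 5,8)
jl top: taken
ecx=32<<1=64
edx=5+1=6
cmp edx, 8  (cmp 6,8)
jl top: taken
ecx=64<<1=128
edx=6+1=7
cmp edx, 8  (cmp 7,8)
jl top: taken
ecx=128<<1=256
edx=7+1=8
cmp edx, 8  (cmp 8,8)
jl top: not taken
halt.
Total executed instructions: 23.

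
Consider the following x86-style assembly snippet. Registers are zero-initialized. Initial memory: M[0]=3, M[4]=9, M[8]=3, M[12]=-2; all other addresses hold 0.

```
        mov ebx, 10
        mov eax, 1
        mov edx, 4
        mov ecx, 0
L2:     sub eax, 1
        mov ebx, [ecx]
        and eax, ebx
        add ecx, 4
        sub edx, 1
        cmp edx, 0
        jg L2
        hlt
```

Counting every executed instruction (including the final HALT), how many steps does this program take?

33

mov ebx, 10 → ebx=10
mov eax, 1 → eax=1
mov edx, 4 → edx=4
mov ecx, 0 → ecx=0
sub eax, 1 → eax=1-1=0
mov ebx, [ecx] → ebx=M[0]=3
and eax, ebx → eax=0&3=0
add ecx, 4 → ecx=0+4=4
sub edx, 1 → edx=4-1=3
cmp edx, 0  (cmp 3,0)
jg L2: taken
sub eax, 1 → eax=0-1=-1
mov ebx, [ecx] → ebx=M[4]=9
and eax, ebx → eax=(-1)&9=9
add ecx, 4 → ecx=4+4=8
sub edx, 1 → edx=3-1=2
cmp edx, 0  (cmp 2,0)
jg L2: taken
sub eax, 1 → eax=9-1=8
mov ebx, [ecx] → ebx=M[8]=3
and eax, ebx → eax=8&3=0
add ecx, 4 → ecx=8+4=12
sub edx, 1 → edx=2-1=1
cmp edx, 0  (cmp 1,0)
jg L2: taken
sub eax, 1 → eax=0-1=-1
mov ebx, [ecx] → ebx=M[12]=-2
and eax, ebx → eax=(-1)&(-2)=-2
add ecx, 4 → ecx=12+4=16
sub edx, 1 → edx=1-1=0
cmp edx, 0  (cmp 0,0)
jg L2: not taken
halt.
Total executed instructions: 33.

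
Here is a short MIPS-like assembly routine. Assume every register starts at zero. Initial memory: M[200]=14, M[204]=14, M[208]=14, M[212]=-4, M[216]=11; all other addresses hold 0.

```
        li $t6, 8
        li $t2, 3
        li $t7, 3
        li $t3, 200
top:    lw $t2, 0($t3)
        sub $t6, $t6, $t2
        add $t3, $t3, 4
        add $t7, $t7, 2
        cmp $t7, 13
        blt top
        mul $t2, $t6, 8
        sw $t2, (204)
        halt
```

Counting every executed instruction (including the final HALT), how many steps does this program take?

37

$t6=8
$t2=3
$t7=3
$t3=200
$t2=M[200]=14
$t6=8-14=-6
$t3=200+4=204
$t7=3+2=5
cmp $t7, 13  (cmp 5,13)
blt top: taken
$t2=M[204]=14
$t6=(-6)-14=-20
$t3=204+4=208
$t7=5+2=7
cmp $t7, 13  (cmp 7,13)
blt top: taken
$t2=M[208]=14
$t6=(-20)-14=-34
$t3=208+4=212
$t7=7+2=9
cmp $t7, 13  (cmp 9,13)
blt top: taken
$t2=M[212]=-4
$t6=(-34)-(-4)=-30
$t3=212+4=216
$t7=9+2=11
cmp $t7, 13  (cmp 11,13)
blt top: taken
$t2=M[216]=11
$t6=(-30)-11=-41
$t3=216+4=220
$t7=11+2=13
cmp $t7, 13  (cmp 13,13)
blt top: not taken
$t2=(-41)*8=-328
sw $t2, (204) → M[204]=-328
halt.
Total executed instructions: 37.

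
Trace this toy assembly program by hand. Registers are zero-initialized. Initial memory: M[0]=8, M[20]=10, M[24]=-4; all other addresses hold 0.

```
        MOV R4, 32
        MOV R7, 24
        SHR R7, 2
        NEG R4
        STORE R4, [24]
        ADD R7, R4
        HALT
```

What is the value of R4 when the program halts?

R4=32
R7=24
R7=24>>2=6
R4=-(32)=-32
STORE R4, [24] → M[24]=-32
R7=6+(-32)=-26
halt.

-32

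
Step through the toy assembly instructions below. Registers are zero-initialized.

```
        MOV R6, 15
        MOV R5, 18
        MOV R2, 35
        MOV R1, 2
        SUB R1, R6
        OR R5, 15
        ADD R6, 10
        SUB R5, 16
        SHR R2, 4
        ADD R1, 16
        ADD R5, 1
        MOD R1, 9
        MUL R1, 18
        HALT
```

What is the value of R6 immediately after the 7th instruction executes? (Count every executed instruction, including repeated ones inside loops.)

after MOV R6, 15: R6=15
after MOV R5, 18: R5=18
after MOV R2, 35: R2=35
after MOV R1, 2: R1=2
after SUB R1, R6: R1=2-15=-13
after OR R5, 15: R5=18|15=31
after ADD R6, 10: R6=15+10=25
After step 7: R6 = 25.

25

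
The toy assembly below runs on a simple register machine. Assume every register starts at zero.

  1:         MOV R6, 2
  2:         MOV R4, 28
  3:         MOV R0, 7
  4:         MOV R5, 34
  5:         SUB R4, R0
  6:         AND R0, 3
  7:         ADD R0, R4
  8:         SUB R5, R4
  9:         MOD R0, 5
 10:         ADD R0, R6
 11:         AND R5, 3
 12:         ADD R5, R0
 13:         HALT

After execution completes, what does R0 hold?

after MOV R6, 2: R6=2
after MOV R4, 28: R4=28
after MOV R0, 7: R0=7
after MOV R5, 34: R5=34
after SUB R4, R0: R4=28-7=21
after AND R0, 3: R0=7&3=3
after ADD R0, R4: R0=3+21=24
after SUB R5, R4: R5=34-21=13
after MOD R0, 5: R0=24%5=4
after ADD R0, R6: R0=4+2=6
after AND R5, 3: R5=13&3=1
after ADD R5, R0: R5=1+6=7
halt.

6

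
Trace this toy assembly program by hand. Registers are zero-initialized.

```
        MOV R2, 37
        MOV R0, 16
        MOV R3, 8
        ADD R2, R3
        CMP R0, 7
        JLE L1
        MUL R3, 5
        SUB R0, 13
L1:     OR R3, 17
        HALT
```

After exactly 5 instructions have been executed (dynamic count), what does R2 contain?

MOV R2, 37 → R2=37
MOV R0, 16 → R0=16
MOV R3, 8 → R3=8
ADD R2, R3 → R2=37+8=45
CMP R0, 7  (cmp 16,7)
After step 5: R2 = 45.

45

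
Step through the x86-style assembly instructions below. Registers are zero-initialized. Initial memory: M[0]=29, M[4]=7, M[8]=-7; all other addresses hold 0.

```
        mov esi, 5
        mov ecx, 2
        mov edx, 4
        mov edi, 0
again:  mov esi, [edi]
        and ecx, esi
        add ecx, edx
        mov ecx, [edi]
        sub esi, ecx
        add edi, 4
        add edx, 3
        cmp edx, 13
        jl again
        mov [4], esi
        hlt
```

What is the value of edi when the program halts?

after mov esi, 5: esi=5
after mov ecx, 2: ecx=2
after mov edx, 4: edx=4
after mov edi, 0: edi=0
after mov esi, [edi]: esi=M[0]=29
after and ecx, esi: ecx=2&29=0
after add ecx, edx: ecx=0+4=4
after mov ecx, [edi]: ecx=M[0]=29
after sub esi, ecx: esi=29-29=0
after add edi, 4: edi=0+4=4
after add edx, 3: edx=4+3=7
cmp edx, 13  (cmp 7,13)
jl again: taken
after mov esi, [edi]: esi=M[4]=7
after and ecx, esi: ecx=29&7=5
after add ecx, edx: ecx=5+7=12
after mov ecx, [edi]: ecx=M[4]=7
after sub esi, ecx: esi=7-7=0
after add edi, 4: edi=4+4=8
after add edx, 3: edx=7+3=10
cmp edx, 13  (cmp 10,13)
jl again: taken
after mov esi, [edi]: esi=M[8]=-7
after and ecx, esi: ecx=7&(-7)=1
after add ecx, edx: ecx=1+10=11
after mov ecx, [edi]: ecx=M[8]=-7
after sub esi, ecx: esi=(-7)-(-7)=0
after add edi, 4: edi=8+4=12
after add edx, 3: edx=10+3=13
cmp edx, 13  (cmp 13,13)
jl again: not taken
mov [4], esi → M[4]=0
halt.

12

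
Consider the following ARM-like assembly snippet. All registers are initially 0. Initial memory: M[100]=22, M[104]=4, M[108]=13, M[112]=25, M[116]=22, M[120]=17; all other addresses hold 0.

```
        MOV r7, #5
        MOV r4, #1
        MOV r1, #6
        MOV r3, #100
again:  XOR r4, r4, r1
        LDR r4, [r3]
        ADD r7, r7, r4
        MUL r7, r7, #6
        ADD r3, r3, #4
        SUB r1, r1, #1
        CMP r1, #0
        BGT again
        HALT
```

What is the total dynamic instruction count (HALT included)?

53

after MOV r7, #5: r7=5
after MOV r4, #1: r4=1
after MOV r1, #6: r1=6
after MOV r3, #100: r3=100
after XOR r4, r4, r1: r4=1^6=7
after LDR r4, [r3]: r4=M[100]=22
after ADD r7, r7, r4: r7=5+22=27
after MUL r7, r7, #6: r7=27*6=162
after ADD r3, r3, #4: r3=100+4=104
after SUB r1, r1, #1: r1=6-1=5
CMP r1, #0  (cmp 5,0)
BGT again: taken
after XOR r4, r4, r1: r4=22^5=19
after LDR r4, [r3]: r4=M[104]=4
after ADD r7, r7, r4: r7=162+4=166
after MUL r7, r7, #6: r7=166*6=996
after ADD r3, r3, #4: r3=104+4=108
after SUB r1, r1, #1: r1=5-1=4
CMP r1, #0  (cmp 4,0)
BGT again: taken
after XOR r4, r4, r1: r4=4^4=0
after LDR r4, [r3]: r4=M[108]=13
after ADD r7, r7, r4: r7=996+13=1009
after MUL r7, r7, #6: r7=1009*6=6054
after ADD r3, r3, #4: r3=108+4=112
after SUB r1, r1, #1: r1=4-1=3
CMP r1, #0  (cmp 3,0)
BGT again: taken
after XOR r4, r4, r1: r4=13^3=14
after LDR r4, [r3]: r4=M[112]=25
after ADD r7, r7, r4: r7=6054+25=6079
after MUL r7, r7, #6: r7=6079*6=36474
after ADD r3, r3, #4: r3=112+4=116
after SUB r1, r1, #1: r1=3-1=2
CMP r1, #0  (cmp 2,0)
BGT again: taken
after XOR r4, r4, r1: r4=25^2=27
after LDR r4, [r3]: r4=M[116]=22
after ADD r7, r7, r4: r7=36474+22=36496
after MUL r7, r7, #6: r7=36496*6=218976
after ADD r3, r3, #4: r3=116+4=120
after SUB r1, r1, #1: r1=2-1=1
CMP r1, #0  (cmp 1,0)
BGT again: taken
after XOR r4, r4, r1: r4=22^1=23
after LDR r4, [r3]: r4=M[120]=17
after ADD r7, r7, r4: r7=218976+17=218993
after MUL r7, r7, #6: r7=218993*6=1313958
after ADD r3, r3, #4: r3=120+4=124
after SUB r1, r1, #1: r1=1-1=0
CMP r1, #0  (cmp 0,0)
BGT again: not taken
halt.
Total executed instructions: 53.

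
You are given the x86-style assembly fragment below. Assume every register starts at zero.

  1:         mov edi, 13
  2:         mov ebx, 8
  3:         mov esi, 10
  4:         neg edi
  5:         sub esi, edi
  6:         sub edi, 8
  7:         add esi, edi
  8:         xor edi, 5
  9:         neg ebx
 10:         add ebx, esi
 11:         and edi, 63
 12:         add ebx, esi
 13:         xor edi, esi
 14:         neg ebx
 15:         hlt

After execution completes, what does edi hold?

44

after mov edi, 13: edi=13
after mov ebx, 8: ebx=8
after mov esi, 10: esi=10
after neg edi: edi=-(13)=-13
after sub esi, edi: esi=10-(-13)=23
after sub edi, 8: edi=(-13)-8=-21
after add esi, edi: esi=23+(-21)=2
after xor edi, 5: edi=(-21)^5=-18
after neg ebx: ebx=-(8)=-8
after add ebx, esi: ebx=(-8)+2=-6
after and edi, 63: edi=(-18)&63=46
after add ebx, esi: ebx=(-6)+2=-4
after xor edi, esi: edi=46^2=44
after neg ebx: ebx=-(-4)=4
halt.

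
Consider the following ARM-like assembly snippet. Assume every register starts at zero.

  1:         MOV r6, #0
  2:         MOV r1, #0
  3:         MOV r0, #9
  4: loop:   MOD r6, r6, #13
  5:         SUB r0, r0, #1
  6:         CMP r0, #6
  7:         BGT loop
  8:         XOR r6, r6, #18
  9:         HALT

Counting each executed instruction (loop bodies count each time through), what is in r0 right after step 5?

MOV r6, #0 → r6=0
MOV r1, #0 → r1=0
MOV r0, #9 → r0=9
MOD r6, r6, #13 → r6=0%13=0
SUB r0, r0, #1 → r0=9-1=8
After step 5: r0 = 8.

8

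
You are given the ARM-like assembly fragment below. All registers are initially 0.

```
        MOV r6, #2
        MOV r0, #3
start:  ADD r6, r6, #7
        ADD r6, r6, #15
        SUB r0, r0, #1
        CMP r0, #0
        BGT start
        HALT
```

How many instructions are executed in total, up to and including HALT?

r6=2
r0=3
r6=2+7=9
r6=9+15=24
r0=3-1=2
CMP r0, #0  (cmp 2,0)
BGT start: taken
r6=24+7=31
r6=31+15=46
r0=2-1=1
CMP r0, #0  (cmp 1,0)
BGT start: taken
r6=46+7=53
r6=53+15=68
r0=1-1=0
CMP r0, #0  (cmp 0,0)
BGT start: not taken
halt.
Total executed instructions: 18.

18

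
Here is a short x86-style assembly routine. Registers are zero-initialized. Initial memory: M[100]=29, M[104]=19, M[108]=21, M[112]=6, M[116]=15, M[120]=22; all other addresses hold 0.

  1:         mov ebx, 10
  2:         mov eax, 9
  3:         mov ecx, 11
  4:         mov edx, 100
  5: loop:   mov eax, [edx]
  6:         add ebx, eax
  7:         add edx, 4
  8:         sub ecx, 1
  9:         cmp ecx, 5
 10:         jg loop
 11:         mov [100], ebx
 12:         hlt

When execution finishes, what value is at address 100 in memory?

mov ebx, 10 → ebx=10
mov eax, 9 → eax=9
mov ecx, 11 → ecx=11
mov edx, 100 → edx=100
mov eax, [edx] → eax=M[100]=29
add ebx, eax → ebx=10+29=39
add edx, 4 → edx=100+4=104
sub ecx, 1 → ecx=11-1=10
cmp ecx, 5  (cmp 10,5)
jg loop: taken
mov eax, [edx] → eax=M[104]=19
add ebx, eax → ebx=39+19=58
add edx, 4 → edx=104+4=108
sub ecx, 1 → ecx=10-1=9
cmp ecx, 5  (cmp 9,5)
jg loop: taken
mov eax, [edx] → eax=M[108]=21
add ebx, eax → ebx=58+21=79
add edx, 4 → edx=108+4=112
sub ecx, 1 → ecx=9-1=8
cmp ecx, 5  (cmp 8,5)
jg loop: taken
mov eax, [edx] → eax=M[112]=6
add ebx, eax → ebx=79+6=85
add edx, 4 → edx=112+4=116
sub ecx, 1 → ecx=8-1=7
cmp ecx, 5  (cmp 7,5)
jg loop: taken
mov eax, [edx] → eax=M[116]=15
add ebx, eax → ebx=85+15=100
add edx, 4 → edx=116+4=120
sub ecx, 1 → ecx=7-1=6
cmp ecx, 5  (cmp 6,5)
jg loop: taken
mov eax, [edx] → eax=M[120]=22
add ebx, eax → ebx=100+22=122
add edx, 4 → edx=120+4=124
sub ecx, 1 → ecx=6-1=5
cmp ecx, 5  (cmp 5,5)
jg loop: not taken
mov [100], ebx → M[100]=122
halt.

122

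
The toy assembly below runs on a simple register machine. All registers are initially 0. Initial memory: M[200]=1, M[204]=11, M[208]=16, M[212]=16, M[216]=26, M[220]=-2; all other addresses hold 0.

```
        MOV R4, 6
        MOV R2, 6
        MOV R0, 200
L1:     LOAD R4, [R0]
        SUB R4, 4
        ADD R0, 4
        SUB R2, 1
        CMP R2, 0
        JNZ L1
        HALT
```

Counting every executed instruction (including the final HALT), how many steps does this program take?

after MOV R4, 6: R4=6
after MOV R2, 6: R2=6
after MOV R0, 200: R0=200
after LOAD R4, [R0]: R4=M[200]=1
after SUB R4, 4: R4=1-4=-3
after ADD R0, 4: R0=200+4=204
after SUB R2, 1: R2=6-1=5
CMP R2, 0  (cmp 5,0)
JNZ L1: taken
after LOAD R4, [R0]: R4=M[204]=11
after SUB R4, 4: R4=11-4=7
after ADD R0, 4: R0=204+4=208
after SUB R2, 1: R2=5-1=4
CMP R2, 0  (cmp 4,0)
JNZ L1: taken
after LOAD R4, [R0]: R4=M[208]=16
after SUB R4, 4: R4=16-4=12
after ADD R0, 4: R0=208+4=212
after SUB R2, 1: R2=4-1=3
CMP R2, 0  (cmp 3,0)
JNZ L1: taken
after LOAD R4, [R0]: R4=M[212]=16
after SUB R4, 4: R4=16-4=12
after ADD R0, 4: R0=212+4=216
after SUB R2, 1: R2=3-1=2
CMP R2, 0  (cmp 2,0)
JNZ L1: taken
after LOAD R4, [R0]: R4=M[216]=26
after SUB R4, 4: R4=26-4=22
after ADD R0, 4: R0=216+4=220
after SUB R2, 1: R2=2-1=1
CMP R2, 0  (cmp 1,0)
JNZ L1: taken
after LOAD R4, [R0]: R4=M[220]=-2
after SUB R4, 4: R4=(-2)-4=-6
after ADD R0, 4: R0=220+4=224
after SUB R2, 1: R2=1-1=0
CMP R2, 0  (cmp 0,0)
JNZ L1: not taken
halt.
Total executed instructions: 40.

40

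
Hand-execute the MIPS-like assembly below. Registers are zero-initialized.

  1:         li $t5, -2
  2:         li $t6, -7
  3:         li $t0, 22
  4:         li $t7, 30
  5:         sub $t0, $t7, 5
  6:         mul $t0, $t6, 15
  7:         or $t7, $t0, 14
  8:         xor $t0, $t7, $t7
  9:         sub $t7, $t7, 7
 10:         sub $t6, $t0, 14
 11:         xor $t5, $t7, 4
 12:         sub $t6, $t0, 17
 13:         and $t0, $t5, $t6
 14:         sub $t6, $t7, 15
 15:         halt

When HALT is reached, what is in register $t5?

-100

li $t5, -2 → $t5=-2
li $t6, -7 → $t6=-7
li $t0, 22 → $t0=22
li $t7, 30 → $t7=30
sub $t0, $t7, 5 → $t0=30-5=25
mul $t0, $t6, 15 → $t0=(-7)*15=-105
or $t7, $t0, 14 → $t7=(-105)|14=-97
xor $t0, $t7, $t7 → $t0=(-97)^(-97)=0
sub $t7, $t7, 7 → $t7=(-97)-7=-104
sub $t6, $t0, 14 → $t6=0-14=-14
xor $t5, $t7, 4 → $t5=(-104)^4=-100
sub $t6, $t0, 17 → $t6=0-17=-17
and $t0, $t5, $t6 → $t0=(-100)&(-17)=-116
sub $t6, $t7, 15 → $t6=(-104)-15=-119
halt.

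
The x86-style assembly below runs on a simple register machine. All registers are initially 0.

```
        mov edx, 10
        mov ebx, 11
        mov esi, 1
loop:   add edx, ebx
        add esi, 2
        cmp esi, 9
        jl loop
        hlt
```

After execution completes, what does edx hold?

edx=10
ebx=11
esi=1
edx=10+11=21
esi=1+2=3
cmp esi, 9  (cmp 3,9)
jl loop: taken
edx=21+11=32
esi=3+2=5
cmp esi, 9  (cmp 5,9)
jl loop: taken
edx=32+11=43
esi=5+2=7
cmp esi, 9  (cmp 7,9)
jl loop: taken
edx=43+11=54
esi=7+2=9
cmp esi, 9  (cmp 9,9)
jl loop: not taken
halt.

54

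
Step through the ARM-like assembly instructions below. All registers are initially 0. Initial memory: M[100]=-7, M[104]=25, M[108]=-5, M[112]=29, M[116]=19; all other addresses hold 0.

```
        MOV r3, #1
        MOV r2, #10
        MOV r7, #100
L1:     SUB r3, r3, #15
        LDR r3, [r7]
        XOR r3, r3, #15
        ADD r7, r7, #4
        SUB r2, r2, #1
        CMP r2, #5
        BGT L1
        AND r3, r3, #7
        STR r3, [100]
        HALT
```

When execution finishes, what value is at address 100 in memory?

4

after MOV r3, #1: r3=1
after MOV r2, #10: r2=10
after MOV r7, #100: r7=100
after SUB r3, r3, #15: r3=1-15=-14
after LDR r3, [r7]: r3=M[100]=-7
after XOR r3, r3, #15: r3=(-7)^15=-10
after ADD r7, r7, #4: r7=100+4=104
after SUB r2, r2, #1: r2=10-1=9
CMP r2, #5  (cmp 9,5)
BGT L1: taken
after SUB r3, r3, #15: r3=(-10)-15=-25
after LDR r3, [r7]: r3=M[104]=25
after XOR r3, r3, #15: r3=25^15=22
after ADD r7, r7, #4: r7=104+4=108
after SUB r2, r2, #1: r2=9-1=8
CMP r2, #5  (cmp 8,5)
BGT L1: taken
after SUB r3, r3, #15: r3=22-15=7
after LDR r3, [r7]: r3=M[108]=-5
after XOR r3, r3, #15: r3=(-5)^15=-12
after ADD r7, r7, #4: r7=108+4=112
after SUB r2, r2, #1: r2=8-1=7
CMP r2, #5  (cmp 7,5)
BGT L1: taken
after SUB r3, r3, #15: r3=(-12)-15=-27
after LDR r3, [r7]: r3=M[112]=29
after XOR r3, r3, #15: r3=29^15=18
after ADD r7, r7, #4: r7=112+4=116
after SUB r2, r2, #1: r2=7-1=6
CMP r2, #5  (cmp 6,5)
BGT L1: taken
after SUB r3, r3, #15: r3=18-15=3
after LDR r3, [r7]: r3=M[116]=19
after XOR r3, r3, #15: r3=19^15=28
after ADD r7, r7, #4: r7=116+4=120
after SUB r2, r2, #1: r2=6-1=5
CMP r2, #5  (cmp 5,5)
BGT L1: not taken
after AND r3, r3, #7: r3=28&7=4
STR r3, [100] → M[100]=4
halt.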